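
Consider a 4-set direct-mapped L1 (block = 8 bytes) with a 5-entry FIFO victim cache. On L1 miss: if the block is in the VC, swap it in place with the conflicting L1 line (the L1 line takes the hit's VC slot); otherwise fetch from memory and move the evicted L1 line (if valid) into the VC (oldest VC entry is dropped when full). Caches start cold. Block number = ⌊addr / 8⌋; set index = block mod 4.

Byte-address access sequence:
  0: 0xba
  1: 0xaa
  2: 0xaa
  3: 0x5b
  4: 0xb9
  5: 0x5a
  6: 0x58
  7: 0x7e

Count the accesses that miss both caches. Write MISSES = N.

MISSES = 4

  [0] addr=0xba blk=23 s=3: MISS | VC []
  [1] addr=0xaa blk=21 s=1: MISS | VC []
  [2] addr=0xaa blk=21 s=1: L1-HIT | VC []
  [3] addr=0x5b blk=11 s=3: MISS | VC [23]
  [4] addr=0xb9 blk=23 s=3: VC-HIT | VC [11]
  [5] addr=0x5a blk=11 s=3: VC-HIT | VC [23]
  [6] addr=0x58 blk=11 s=3: L1-HIT | VC [23]
  [7] addr=0x7e blk=15 s=3: MISS | VC [23, 11]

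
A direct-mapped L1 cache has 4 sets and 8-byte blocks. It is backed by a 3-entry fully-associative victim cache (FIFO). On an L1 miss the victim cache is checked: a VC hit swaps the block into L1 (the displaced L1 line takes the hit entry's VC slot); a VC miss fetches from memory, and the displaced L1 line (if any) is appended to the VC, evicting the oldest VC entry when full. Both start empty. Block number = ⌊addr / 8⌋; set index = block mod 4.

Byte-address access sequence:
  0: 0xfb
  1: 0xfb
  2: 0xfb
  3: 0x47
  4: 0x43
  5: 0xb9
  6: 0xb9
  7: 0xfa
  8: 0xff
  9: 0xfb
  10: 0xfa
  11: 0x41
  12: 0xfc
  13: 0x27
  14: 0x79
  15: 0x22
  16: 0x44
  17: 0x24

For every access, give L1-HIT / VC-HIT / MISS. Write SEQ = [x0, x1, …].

SEQ = [MISS, L1-HIT, L1-HIT, MISS, L1-HIT, MISS, L1-HIT, VC-HIT, L1-HIT, L1-HIT, L1-HIT, L1-HIT, L1-HIT, MISS, MISS, L1-HIT, VC-HIT, VC-HIT]

0: 0xfb (blk 31, set 3) → MISS  vc=[]
1: 0xfb (blk 31, set 3) → L1-HIT  vc=[]
2: 0xfb (blk 31, set 3) → L1-HIT  vc=[]
3: 0x47 (blk 8, set 0) → MISS  vc=[]
4: 0x43 (blk 8, set 0) → L1-HIT  vc=[]
5: 0xb9 (blk 23, set 3) → MISS  vc=[31]
6: 0xb9 (blk 23, set 3) → L1-HIT  vc=[31]
7: 0xfa (blk 31, set 3) → VC-HIT  vc=[23]
8: 0xff (blk 31, set 3) → L1-HIT  vc=[23]
9: 0xfb (blk 31, set 3) → L1-HIT  vc=[23]
10: 0xfa (blk 31, set 3) → L1-HIT  vc=[23]
11: 0x41 (blk 8, set 0) → L1-HIT  vc=[23]
12: 0xfc (blk 31, set 3) → L1-HIT  vc=[23]
13: 0x27 (blk 4, set 0) → MISS  vc=[23, 8]
14: 0x79 (blk 15, set 3) → MISS  vc=[23, 8, 31]
15: 0x22 (blk 4, set 0) → L1-HIT  vc=[23, 8, 31]
16: 0x44 (blk 8, set 0) → VC-HIT  vc=[23, 4, 31]
17: 0x24 (blk 4, set 0) → VC-HIT  vc=[23, 8, 31]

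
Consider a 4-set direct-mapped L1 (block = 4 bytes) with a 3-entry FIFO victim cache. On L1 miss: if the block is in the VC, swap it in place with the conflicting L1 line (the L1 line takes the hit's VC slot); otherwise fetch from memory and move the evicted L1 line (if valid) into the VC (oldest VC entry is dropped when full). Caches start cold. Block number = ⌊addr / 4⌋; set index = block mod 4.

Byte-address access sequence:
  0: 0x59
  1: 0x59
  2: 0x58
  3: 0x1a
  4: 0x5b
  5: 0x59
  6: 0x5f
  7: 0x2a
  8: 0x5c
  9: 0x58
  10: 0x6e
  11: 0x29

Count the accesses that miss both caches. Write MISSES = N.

MISSES = 5

#0 0x59→b22/s2 MISS; vc=[]
#1 0x59→b22/s2 L1-HIT; vc=[]
#2 0x58→b22/s2 L1-HIT; vc=[]
#3 0x1a→b6/s2 MISS; vc=[22]
#4 0x5b→b22/s2 VC-HIT; vc=[6]
#5 0x59→b22/s2 L1-HIT; vc=[6]
#6 0x5f→b23/s3 MISS; vc=[6]
#7 0x2a→b10/s2 MISS; vc=[6,22]
#8 0x5c→b23/s3 L1-HIT; vc=[6,22]
#9 0x58→b22/s2 VC-HIT; vc=[6,10]
#10 0x6e→b27/s3 MISS; vc=[6,10,23]
#11 0x29→b10/s2 VC-HIT; vc=[6,22,23]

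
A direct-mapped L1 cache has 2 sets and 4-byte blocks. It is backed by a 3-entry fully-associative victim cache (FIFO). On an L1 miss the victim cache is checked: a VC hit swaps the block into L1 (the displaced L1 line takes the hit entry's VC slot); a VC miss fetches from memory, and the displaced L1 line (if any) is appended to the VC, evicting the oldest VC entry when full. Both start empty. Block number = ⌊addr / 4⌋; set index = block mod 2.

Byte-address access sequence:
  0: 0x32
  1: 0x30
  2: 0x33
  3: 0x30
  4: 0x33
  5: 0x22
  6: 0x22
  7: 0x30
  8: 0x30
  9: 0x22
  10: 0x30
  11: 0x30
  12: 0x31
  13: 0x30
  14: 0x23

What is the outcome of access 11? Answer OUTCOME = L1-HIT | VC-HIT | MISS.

OUTCOME = L1-HIT

0: 0x32 (blk 12, set 0) → MISS  vc=[]
1: 0x30 (blk 12, set 0) → L1-HIT  vc=[]
2: 0x33 (blk 12, set 0) → L1-HIT  vc=[]
3: 0x30 (blk 12, set 0) → L1-HIT  vc=[]
4: 0x33 (blk 12, set 0) → L1-HIT  vc=[]
5: 0x22 (blk 8, set 0) → MISS  vc=[12]
6: 0x22 (blk 8, set 0) → L1-HIT  vc=[12]
7: 0x30 (blk 12, set 0) → VC-HIT  vc=[8]
8: 0x30 (blk 12, set 0) → L1-HIT  vc=[8]
9: 0x22 (blk 8, set 0) → VC-HIT  vc=[12]
10: 0x30 (blk 12, set 0) → VC-HIT  vc=[8]
11: 0x30 (blk 12, set 0) → L1-HIT  vc=[8]
12: 0x31 (blk 12, set 0) → L1-HIT  vc=[8]
13: 0x30 (blk 12, set 0) → L1-HIT  vc=[8]
14: 0x23 (blk 8, set 0) → VC-HIT  vc=[12]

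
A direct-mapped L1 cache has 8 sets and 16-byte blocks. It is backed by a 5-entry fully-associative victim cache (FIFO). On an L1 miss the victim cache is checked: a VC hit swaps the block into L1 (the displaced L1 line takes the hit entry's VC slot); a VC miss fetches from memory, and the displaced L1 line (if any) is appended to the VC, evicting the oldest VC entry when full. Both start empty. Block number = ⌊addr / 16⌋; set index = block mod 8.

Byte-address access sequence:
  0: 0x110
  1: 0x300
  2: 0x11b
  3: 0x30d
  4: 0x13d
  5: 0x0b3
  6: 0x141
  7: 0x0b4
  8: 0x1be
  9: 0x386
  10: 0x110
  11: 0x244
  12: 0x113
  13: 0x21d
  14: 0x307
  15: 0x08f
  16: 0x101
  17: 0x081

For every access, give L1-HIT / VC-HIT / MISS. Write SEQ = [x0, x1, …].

SEQ = [MISS, MISS, L1-HIT, L1-HIT, MISS, MISS, MISS, L1-HIT, MISS, MISS, L1-HIT, MISS, L1-HIT, MISS, VC-HIT, MISS, MISS, VC-HIT]

#0 0x110→b17/s1 MISS; vc=[]
#1 0x300→b48/s0 MISS; vc=[]
#2 0x11b→b17/s1 L1-HIT; vc=[]
#3 0x30d→b48/s0 L1-HIT; vc=[]
#4 0x13d→b19/s3 MISS; vc=[]
#5 0xb3→b11/s3 MISS; vc=[19]
#6 0x141→b20/s4 MISS; vc=[19]
#7 0xb4→b11/s3 L1-HIT; vc=[19]
#8 0x1be→b27/s3 MISS; vc=[19,11]
#9 0x386→b56/s0 MISS; vc=[19,11,48]
#10 0x110→b17/s1 L1-HIT; vc=[19,11,48]
#11 0x244→b36/s4 MISS; vc=[19,11,48,20]
#12 0x113→b17/s1 L1-HIT; vc=[19,11,48,20]
#13 0x21d→b33/s1 MISS; vc=[19,11,48,20,17]
#14 0x307→b48/s0 VC-HIT; vc=[19,11,56,20,17]
#15 0x8f→b8/s0 MISS; vc=[11,56,20,17,48]
#16 0x101→b16/s0 MISS; vc=[56,20,17,48,8]
#17 0x81→b8/s0 VC-HIT; vc=[56,20,17,48,16]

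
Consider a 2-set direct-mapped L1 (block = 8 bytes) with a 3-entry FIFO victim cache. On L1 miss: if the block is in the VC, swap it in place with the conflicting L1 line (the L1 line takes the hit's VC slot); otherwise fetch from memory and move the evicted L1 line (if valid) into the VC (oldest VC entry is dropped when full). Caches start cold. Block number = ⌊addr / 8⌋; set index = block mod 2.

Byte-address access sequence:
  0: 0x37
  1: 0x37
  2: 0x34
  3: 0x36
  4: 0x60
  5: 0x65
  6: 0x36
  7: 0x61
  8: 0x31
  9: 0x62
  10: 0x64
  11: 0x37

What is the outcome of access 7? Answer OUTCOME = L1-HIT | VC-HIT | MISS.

0: 0x37 (blk 6, set 0) → MISS  vc=[]
1: 0x37 (blk 6, set 0) → L1-HIT  vc=[]
2: 0x34 (blk 6, set 0) → L1-HIT  vc=[]
3: 0x36 (blk 6, set 0) → L1-HIT  vc=[]
4: 0x60 (blk 12, set 0) → MISS  vc=[6]
5: 0x65 (blk 12, set 0) → L1-HIT  vc=[6]
6: 0x36 (blk 6, set 0) → VC-HIT  vc=[12]
7: 0x61 (blk 12, set 0) → VC-HIT  vc=[6]
8: 0x31 (blk 6, set 0) → VC-HIT  vc=[12]
9: 0x62 (blk 12, set 0) → VC-HIT  vc=[6]
10: 0x64 (blk 12, set 0) → L1-HIT  vc=[6]
11: 0x37 (blk 6, set 0) → VC-HIT  vc=[12]

OUTCOME = VC-HIT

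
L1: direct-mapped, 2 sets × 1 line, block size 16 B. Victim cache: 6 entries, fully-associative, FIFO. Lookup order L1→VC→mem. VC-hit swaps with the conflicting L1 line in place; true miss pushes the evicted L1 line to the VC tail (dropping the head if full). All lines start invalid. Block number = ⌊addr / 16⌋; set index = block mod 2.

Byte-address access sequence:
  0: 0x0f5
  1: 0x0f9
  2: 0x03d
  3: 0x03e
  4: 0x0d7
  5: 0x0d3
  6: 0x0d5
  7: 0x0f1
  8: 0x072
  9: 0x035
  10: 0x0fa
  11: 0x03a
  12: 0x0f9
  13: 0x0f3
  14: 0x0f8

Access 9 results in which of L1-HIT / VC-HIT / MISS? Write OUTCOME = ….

#0 0xf5→b15/s1 MISS; vc=[]
#1 0xf9→b15/s1 L1-HIT; vc=[]
#2 0x3d→b3/s1 MISS; vc=[15]
#3 0x3e→b3/s1 L1-HIT; vc=[15]
#4 0xd7→b13/s1 MISS; vc=[15,3]
#5 0xd3→b13/s1 L1-HIT; vc=[15,3]
#6 0xd5→b13/s1 L1-HIT; vc=[15,3]
#7 0xf1→b15/s1 VC-HIT; vc=[13,3]
#8 0x72→b7/s1 MISS; vc=[13,3,15]
#9 0x35→b3/s1 VC-HIT; vc=[13,7,15]
#10 0xfa→b15/s1 VC-HIT; vc=[13,7,3]
#11 0x3a→b3/s1 VC-HIT; vc=[13,7,15]
#12 0xf9→b15/s1 VC-HIT; vc=[13,7,3]
#13 0xf3→b15/s1 L1-HIT; vc=[13,7,3]
#14 0xf8→b15/s1 L1-HIT; vc=[13,7,3]

OUTCOME = VC-HIT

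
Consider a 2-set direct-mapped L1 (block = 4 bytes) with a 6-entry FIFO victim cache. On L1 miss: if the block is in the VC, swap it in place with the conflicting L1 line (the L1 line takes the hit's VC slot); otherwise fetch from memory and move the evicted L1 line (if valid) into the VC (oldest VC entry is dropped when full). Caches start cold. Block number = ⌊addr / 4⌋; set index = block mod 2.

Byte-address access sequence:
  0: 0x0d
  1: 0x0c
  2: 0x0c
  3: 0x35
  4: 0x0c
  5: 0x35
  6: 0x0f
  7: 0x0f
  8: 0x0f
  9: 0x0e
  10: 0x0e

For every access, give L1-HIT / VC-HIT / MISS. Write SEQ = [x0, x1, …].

SEQ = [MISS, L1-HIT, L1-HIT, MISS, VC-HIT, VC-HIT, VC-HIT, L1-HIT, L1-HIT, L1-HIT, L1-HIT]

#0 0xd→b3/s1 MISS; vc=[]
#1 0xc→b3/s1 L1-HIT; vc=[]
#2 0xc→b3/s1 L1-HIT; vc=[]
#3 0x35→b13/s1 MISS; vc=[3]
#4 0xc→b3/s1 VC-HIT; vc=[13]
#5 0x35→b13/s1 VC-HIT; vc=[3]
#6 0xf→b3/s1 VC-HIT; vc=[13]
#7 0xf→b3/s1 L1-HIT; vc=[13]
#8 0xf→b3/s1 L1-HIT; vc=[13]
#9 0xe→b3/s1 L1-HIT; vc=[13]
#10 0xe→b3/s1 L1-HIT; vc=[13]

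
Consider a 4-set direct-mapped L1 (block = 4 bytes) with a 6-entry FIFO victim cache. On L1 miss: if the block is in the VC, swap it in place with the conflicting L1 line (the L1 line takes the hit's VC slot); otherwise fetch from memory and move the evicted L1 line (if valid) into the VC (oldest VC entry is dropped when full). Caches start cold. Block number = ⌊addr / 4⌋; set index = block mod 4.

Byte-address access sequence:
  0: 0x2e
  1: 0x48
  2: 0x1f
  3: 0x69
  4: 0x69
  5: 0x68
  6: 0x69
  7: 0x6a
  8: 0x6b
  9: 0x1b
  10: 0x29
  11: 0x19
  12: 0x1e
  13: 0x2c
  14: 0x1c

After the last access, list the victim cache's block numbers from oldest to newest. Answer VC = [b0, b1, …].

VC = [11, 18, 26, 10]

  [0] addr=0x2e blk=11 s=3: MISS | VC []
  [1] addr=0x48 blk=18 s=2: MISS | VC []
  [2] addr=0x1f blk=7 s=3: MISS | VC [11]
  [3] addr=0x69 blk=26 s=2: MISS | VC [11, 18]
  [4] addr=0x69 blk=26 s=2: L1-HIT | VC [11, 18]
  [5] addr=0x68 blk=26 s=2: L1-HIT | VC [11, 18]
  [6] addr=0x69 blk=26 s=2: L1-HIT | VC [11, 18]
  [7] addr=0x6a blk=26 s=2: L1-HIT | VC [11, 18]
  [8] addr=0x6b blk=26 s=2: L1-HIT | VC [11, 18]
  [9] addr=0x1b blk=6 s=2: MISS | VC [11, 18, 26]
  [10] addr=0x29 blk=10 s=2: MISS | VC [11, 18, 26, 6]
  [11] addr=0x19 blk=6 s=2: VC-HIT | VC [11, 18, 26, 10]
  [12] addr=0x1e blk=7 s=3: L1-HIT | VC [11, 18, 26, 10]
  [13] addr=0x2c blk=11 s=3: VC-HIT | VC [7, 18, 26, 10]
  [14] addr=0x1c blk=7 s=3: VC-HIT | VC [11, 18, 26, 10]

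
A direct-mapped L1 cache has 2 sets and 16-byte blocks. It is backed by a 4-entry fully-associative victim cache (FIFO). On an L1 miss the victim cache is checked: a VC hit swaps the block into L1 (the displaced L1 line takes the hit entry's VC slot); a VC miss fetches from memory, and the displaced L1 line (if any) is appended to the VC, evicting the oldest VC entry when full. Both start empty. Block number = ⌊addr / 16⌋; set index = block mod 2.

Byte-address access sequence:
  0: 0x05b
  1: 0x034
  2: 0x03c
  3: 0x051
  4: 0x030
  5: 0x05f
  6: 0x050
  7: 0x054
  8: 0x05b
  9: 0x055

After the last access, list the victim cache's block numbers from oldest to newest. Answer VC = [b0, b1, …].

VC = [3]

  [0] addr=0x5b blk=5 s=1: MISS | VC []
  [1] addr=0x34 blk=3 s=1: MISS | VC [5]
  [2] addr=0x3c blk=3 s=1: L1-HIT | VC [5]
  [3] addr=0x51 blk=5 s=1: VC-HIT | VC [3]
  [4] addr=0x30 blk=3 s=1: VC-HIT | VC [5]
  [5] addr=0x5f blk=5 s=1: VC-HIT | VC [3]
  [6] addr=0x50 blk=5 s=1: L1-HIT | VC [3]
  [7] addr=0x54 blk=5 s=1: L1-HIT | VC [3]
  [8] addr=0x5b blk=5 s=1: L1-HIT | VC [3]
  [9] addr=0x55 blk=5 s=1: L1-HIT | VC [3]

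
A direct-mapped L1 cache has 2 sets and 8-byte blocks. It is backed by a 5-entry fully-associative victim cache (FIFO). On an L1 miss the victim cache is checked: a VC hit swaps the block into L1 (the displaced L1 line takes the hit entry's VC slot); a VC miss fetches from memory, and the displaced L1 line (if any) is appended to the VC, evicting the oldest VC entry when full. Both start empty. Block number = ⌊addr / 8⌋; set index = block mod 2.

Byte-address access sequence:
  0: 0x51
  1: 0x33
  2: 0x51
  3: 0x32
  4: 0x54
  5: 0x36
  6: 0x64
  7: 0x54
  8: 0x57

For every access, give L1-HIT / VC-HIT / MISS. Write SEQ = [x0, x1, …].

  [0] addr=0x51 blk=10 s=0: MISS | VC []
  [1] addr=0x33 blk=6 s=0: MISS | VC [10]
  [2] addr=0x51 blk=10 s=0: VC-HIT | VC [6]
  [3] addr=0x32 blk=6 s=0: VC-HIT | VC [10]
  [4] addr=0x54 blk=10 s=0: VC-HIT | VC [6]
  [5] addr=0x36 blk=6 s=0: VC-HIT | VC [10]
  [6] addr=0x64 blk=12 s=0: MISS | VC [10, 6]
  [7] addr=0x54 blk=10 s=0: VC-HIT | VC [12, 6]
  [8] addr=0x57 blk=10 s=0: L1-HIT | VC [12, 6]

SEQ = [MISS, MISS, VC-HIT, VC-HIT, VC-HIT, VC-HIT, MISS, VC-HIT, L1-HIT]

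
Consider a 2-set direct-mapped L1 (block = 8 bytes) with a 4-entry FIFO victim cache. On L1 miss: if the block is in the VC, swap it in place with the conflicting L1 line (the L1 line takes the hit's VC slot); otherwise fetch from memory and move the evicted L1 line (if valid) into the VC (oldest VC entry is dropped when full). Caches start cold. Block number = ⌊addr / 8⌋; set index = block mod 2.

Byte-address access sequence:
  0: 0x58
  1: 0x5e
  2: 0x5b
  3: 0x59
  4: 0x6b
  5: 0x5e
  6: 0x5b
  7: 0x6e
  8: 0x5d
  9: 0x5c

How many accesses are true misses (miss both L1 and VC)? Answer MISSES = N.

  [0] addr=0x58 blk=11 s=1: MISS | VC []
  [1] addr=0x5e blk=11 s=1: L1-HIT | VC []
  [2] addr=0x5b blk=11 s=1: L1-HIT | VC []
  [3] addr=0x59 blk=11 s=1: L1-HIT | VC []
  [4] addr=0x6b blk=13 s=1: MISS | VC [11]
  [5] addr=0x5e blk=11 s=1: VC-HIT | VC [13]
  [6] addr=0x5b blk=11 s=1: L1-HIT | VC [13]
  [7] addr=0x6e blk=13 s=1: VC-HIT | VC [11]
  [8] addr=0x5d blk=11 s=1: VC-HIT | VC [13]
  [9] addr=0x5c blk=11 s=1: L1-HIT | VC [13]

MISSES = 2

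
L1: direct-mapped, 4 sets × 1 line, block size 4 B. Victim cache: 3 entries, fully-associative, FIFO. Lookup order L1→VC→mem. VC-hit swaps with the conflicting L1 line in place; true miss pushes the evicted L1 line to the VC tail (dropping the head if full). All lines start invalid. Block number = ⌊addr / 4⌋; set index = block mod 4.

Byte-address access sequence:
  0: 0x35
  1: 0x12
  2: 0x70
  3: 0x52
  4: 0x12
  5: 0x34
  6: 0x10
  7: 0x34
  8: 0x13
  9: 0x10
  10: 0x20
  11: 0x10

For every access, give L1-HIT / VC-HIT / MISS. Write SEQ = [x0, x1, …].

#0 0x35→b13/s1 MISS; vc=[]
#1 0x12→b4/s0 MISS; vc=[]
#2 0x70→b28/s0 MISS; vc=[4]
#3 0x52→b20/s0 MISS; vc=[4,28]
#4 0x12→b4/s0 VC-HIT; vc=[20,28]
#5 0x34→b13/s1 L1-HIT; vc=[20,28]
#6 0x10→b4/s0 L1-HIT; vc=[20,28]
#7 0x34→b13/s1 L1-HIT; vc=[20,28]
#8 0x13→b4/s0 L1-HIT; vc=[20,28]
#9 0x10→b4/s0 L1-HIT; vc=[20,28]
#10 0x20→b8/s0 MISS; vc=[20,28,4]
#11 0x10→b4/s0 VC-HIT; vc=[20,28,8]

SEQ = [MISS, MISS, MISS, MISS, VC-HIT, L1-HIT, L1-HIT, L1-HIT, L1-HIT, L1-HIT, MISS, VC-HIT]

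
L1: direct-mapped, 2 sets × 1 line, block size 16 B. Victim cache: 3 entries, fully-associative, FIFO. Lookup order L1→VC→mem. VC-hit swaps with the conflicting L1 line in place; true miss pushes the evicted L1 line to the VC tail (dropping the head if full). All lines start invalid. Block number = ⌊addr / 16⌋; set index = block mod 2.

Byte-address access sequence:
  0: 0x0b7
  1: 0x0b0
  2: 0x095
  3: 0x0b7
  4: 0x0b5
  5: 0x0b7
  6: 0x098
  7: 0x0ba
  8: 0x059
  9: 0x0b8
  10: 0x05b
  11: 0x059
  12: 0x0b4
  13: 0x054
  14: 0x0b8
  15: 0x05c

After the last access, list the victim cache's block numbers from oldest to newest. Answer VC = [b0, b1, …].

  [0] addr=0xb7 blk=11 s=1: MISS | VC []
  [1] addr=0xb0 blk=11 s=1: L1-HIT | VC []
  [2] addr=0x95 blk=9 s=1: MISS | VC [11]
  [3] addr=0xb7 blk=11 s=1: VC-HIT | VC [9]
  [4] addr=0xb5 blk=11 s=1: L1-HIT | VC [9]
  [5] addr=0xb7 blk=11 s=1: L1-HIT | VC [9]
  [6] addr=0x98 blk=9 s=1: VC-HIT | VC [11]
  [7] addr=0xba blk=11 s=1: VC-HIT | VC [9]
  [8] addr=0x59 blk=5 s=1: MISS | VC [9, 11]
  [9] addr=0xb8 blk=11 s=1: VC-HIT | VC [9, 5]
  [10] addr=0x5b blk=5 s=1: VC-HIT | VC [9, 11]
  [11] addr=0x59 blk=5 s=1: L1-HIT | VC [9, 11]
  [12] addr=0xb4 blk=11 s=1: VC-HIT | VC [9, 5]
  [13] addr=0x54 blk=5 s=1: VC-HIT | VC [9, 11]
  [14] addr=0xb8 blk=11 s=1: VC-HIT | VC [9, 5]
  [15] addr=0x5c blk=5 s=1: VC-HIT | VC [9, 11]

VC = [9, 11]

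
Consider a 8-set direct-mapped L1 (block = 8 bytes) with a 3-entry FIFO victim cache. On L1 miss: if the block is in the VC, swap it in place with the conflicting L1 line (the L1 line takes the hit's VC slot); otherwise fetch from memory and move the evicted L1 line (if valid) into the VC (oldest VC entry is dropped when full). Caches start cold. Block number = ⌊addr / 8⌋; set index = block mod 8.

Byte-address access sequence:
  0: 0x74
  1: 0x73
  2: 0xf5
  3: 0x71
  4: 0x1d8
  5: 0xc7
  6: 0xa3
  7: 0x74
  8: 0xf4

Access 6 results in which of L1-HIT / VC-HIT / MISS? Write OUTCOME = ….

OUTCOME = MISS

  [0] addr=0x74 blk=14 s=6: MISS | VC []
  [1] addr=0x73 blk=14 s=6: L1-HIT | VC []
  [2] addr=0xf5 blk=30 s=6: MISS | VC [14]
  [3] addr=0x71 blk=14 s=6: VC-HIT | VC [30]
  [4] addr=0x1d8 blk=59 s=3: MISS | VC [30]
  [5] addr=0xc7 blk=24 s=0: MISS | VC [30]
  [6] addr=0xa3 blk=20 s=4: MISS | VC [30]
  [7] addr=0x74 blk=14 s=6: L1-HIT | VC [30]
  [8] addr=0xf4 blk=30 s=6: VC-HIT | VC [14]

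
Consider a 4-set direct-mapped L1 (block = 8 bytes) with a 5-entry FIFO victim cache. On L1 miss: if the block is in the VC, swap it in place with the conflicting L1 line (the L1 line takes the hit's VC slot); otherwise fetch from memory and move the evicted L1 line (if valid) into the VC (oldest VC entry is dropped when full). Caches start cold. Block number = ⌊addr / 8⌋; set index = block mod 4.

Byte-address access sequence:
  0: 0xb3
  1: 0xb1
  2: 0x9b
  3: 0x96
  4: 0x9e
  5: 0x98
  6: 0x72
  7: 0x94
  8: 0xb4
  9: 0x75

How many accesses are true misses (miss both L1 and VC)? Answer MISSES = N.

MISSES = 4

  [0] addr=0xb3 blk=22 s=2: MISS | VC []
  [1] addr=0xb1 blk=22 s=2: L1-HIT | VC []
  [2] addr=0x9b blk=19 s=3: MISS | VC []
  [3] addr=0x96 blk=18 s=2: MISS | VC [22]
  [4] addr=0x9e blk=19 s=3: L1-HIT | VC [22]
  [5] addr=0x98 blk=19 s=3: L1-HIT | VC [22]
  [6] addr=0x72 blk=14 s=2: MISS | VC [22, 18]
  [7] addr=0x94 blk=18 s=2: VC-HIT | VC [22, 14]
  [8] addr=0xb4 blk=22 s=2: VC-HIT | VC [18, 14]
  [9] addr=0x75 blk=14 s=2: VC-HIT | VC [18, 22]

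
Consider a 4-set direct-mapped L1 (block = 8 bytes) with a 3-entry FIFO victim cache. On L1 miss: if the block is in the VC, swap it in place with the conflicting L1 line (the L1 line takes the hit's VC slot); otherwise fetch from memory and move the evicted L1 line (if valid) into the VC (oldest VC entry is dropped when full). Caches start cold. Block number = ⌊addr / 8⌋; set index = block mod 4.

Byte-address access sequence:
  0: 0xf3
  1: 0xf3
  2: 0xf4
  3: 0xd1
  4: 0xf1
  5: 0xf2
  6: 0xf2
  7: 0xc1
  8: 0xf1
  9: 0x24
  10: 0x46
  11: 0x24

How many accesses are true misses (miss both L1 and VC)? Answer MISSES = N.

0: 0xf3 (blk 30, set 2) → MISS  vc=[]
1: 0xf3 (blk 30, set 2) → L1-HIT  vc=[]
2: 0xf4 (blk 30, set 2) → L1-HIT  vc=[]
3: 0xd1 (blk 26, set 2) → MISS  vc=[30]
4: 0xf1 (blk 30, set 2) → VC-HIT  vc=[26]
5: 0xf2 (blk 30, set 2) → L1-HIT  vc=[26]
6: 0xf2 (blk 30, set 2) → L1-HIT  vc=[26]
7: 0xc1 (blk 24, set 0) → MISS  vc=[26]
8: 0xf1 (blk 30, set 2) → L1-HIT  vc=[26]
9: 0x24 (blk 4, set 0) → MISS  vc=[26, 24]
10: 0x46 (blk 8, set 0) → MISS  vc=[26, 24, 4]
11: 0x24 (blk 4, set 0) → VC-HIT  vc=[26, 24, 8]

MISSES = 5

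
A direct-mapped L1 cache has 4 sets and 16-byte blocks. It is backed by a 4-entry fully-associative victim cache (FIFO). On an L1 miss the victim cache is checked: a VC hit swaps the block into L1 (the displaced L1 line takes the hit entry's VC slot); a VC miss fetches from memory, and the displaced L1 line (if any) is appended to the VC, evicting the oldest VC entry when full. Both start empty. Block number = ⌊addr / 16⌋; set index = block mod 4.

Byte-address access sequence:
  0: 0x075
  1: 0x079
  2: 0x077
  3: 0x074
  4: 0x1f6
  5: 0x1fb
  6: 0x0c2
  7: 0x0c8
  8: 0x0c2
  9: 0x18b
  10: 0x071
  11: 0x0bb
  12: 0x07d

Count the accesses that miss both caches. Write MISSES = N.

0: 0x75 (blk 7, set 3) → MISS  vc=[]
1: 0x79 (blk 7, set 3) → L1-HIT  vc=[]
2: 0x77 (blk 7, set 3) → L1-HIT  vc=[]
3: 0x74 (blk 7, set 3) → L1-HIT  vc=[]
4: 0x1f6 (blk 31, set 3) → MISS  vc=[7]
5: 0x1fb (blk 31, set 3) → L1-HIT  vc=[7]
6: 0xc2 (blk 12, set 0) → MISS  vc=[7]
7: 0xc8 (blk 12, set 0) → L1-HIT  vc=[7]
8: 0xc2 (blk 12, set 0) → L1-HIT  vc=[7]
9: 0x18b (blk 24, set 0) → MISS  vc=[7, 12]
10: 0x71 (blk 7, set 3) → VC-HIT  vc=[31, 12]
11: 0xbb (blk 11, set 3) → MISS  vc=[31, 12, 7]
12: 0x7d (blk 7, set 3) → VC-HIT  vc=[31, 12, 11]

MISSES = 5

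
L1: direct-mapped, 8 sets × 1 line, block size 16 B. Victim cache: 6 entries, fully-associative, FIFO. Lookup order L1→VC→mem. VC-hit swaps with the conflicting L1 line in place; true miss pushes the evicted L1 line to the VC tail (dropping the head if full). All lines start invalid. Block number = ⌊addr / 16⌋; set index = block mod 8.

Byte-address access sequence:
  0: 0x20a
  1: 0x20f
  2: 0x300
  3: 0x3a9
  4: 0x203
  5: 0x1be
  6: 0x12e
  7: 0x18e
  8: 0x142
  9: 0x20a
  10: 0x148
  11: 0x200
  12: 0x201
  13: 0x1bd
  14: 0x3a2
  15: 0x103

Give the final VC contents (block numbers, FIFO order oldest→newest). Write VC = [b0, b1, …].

VC = [48, 18, 24, 32]

  [0] addr=0x20a blk=32 s=0: MISS | VC []
  [1] addr=0x20f blk=32 s=0: L1-HIT | VC []
  [2] addr=0x300 blk=48 s=0: MISS | VC [32]
  [3] addr=0x3a9 blk=58 s=2: MISS | VC [32]
  [4] addr=0x203 blk=32 s=0: VC-HIT | VC [48]
  [5] addr=0x1be blk=27 s=3: MISS | VC [48]
  [6] addr=0x12e blk=18 s=2: MISS | VC [48, 58]
  [7] addr=0x18e blk=24 s=0: MISS | VC [48, 58, 32]
  [8] addr=0x142 blk=20 s=4: MISS | VC [48, 58, 32]
  [9] addr=0x20a blk=32 s=0: VC-HIT | VC [48, 58, 24]
  [10] addr=0x148 blk=20 s=4: L1-HIT | VC [48, 58, 24]
  [11] addr=0x200 blk=32 s=0: L1-HIT | VC [48, 58, 24]
  [12] addr=0x201 blk=32 s=0: L1-HIT | VC [48, 58, 24]
  [13] addr=0x1bd blk=27 s=3: L1-HIT | VC [48, 58, 24]
  [14] addr=0x3a2 blk=58 s=2: VC-HIT | VC [48, 18, 24]
  [15] addr=0x103 blk=16 s=0: MISS | VC [48, 18, 24, 32]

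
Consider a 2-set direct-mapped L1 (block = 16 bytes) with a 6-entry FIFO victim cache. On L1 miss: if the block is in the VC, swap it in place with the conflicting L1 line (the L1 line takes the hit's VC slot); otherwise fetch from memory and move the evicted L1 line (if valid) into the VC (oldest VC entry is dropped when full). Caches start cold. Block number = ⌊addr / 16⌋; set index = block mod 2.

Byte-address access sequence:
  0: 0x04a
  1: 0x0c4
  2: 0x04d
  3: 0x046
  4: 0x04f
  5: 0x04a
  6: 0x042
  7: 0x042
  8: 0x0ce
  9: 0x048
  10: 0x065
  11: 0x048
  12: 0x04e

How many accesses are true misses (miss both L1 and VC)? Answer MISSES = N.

#0 0x4a→b4/s0 MISS; vc=[]
#1 0xc4→b12/s0 MISS; vc=[4]
#2 0x4d→b4/s0 VC-HIT; vc=[12]
#3 0x46→b4/s0 L1-HIT; vc=[12]
#4 0x4f→b4/s0 L1-HIT; vc=[12]
#5 0x4a→b4/s0 L1-HIT; vc=[12]
#6 0x42→b4/s0 L1-HIT; vc=[12]
#7 0x42→b4/s0 L1-HIT; vc=[12]
#8 0xce→b12/s0 VC-HIT; vc=[4]
#9 0x48→b4/s0 VC-HIT; vc=[12]
#10 0x65→b6/s0 MISS; vc=[12,4]
#11 0x48→b4/s0 VC-HIT; vc=[12,6]
#12 0x4e→b4/s0 L1-HIT; vc=[12,6]

MISSES = 3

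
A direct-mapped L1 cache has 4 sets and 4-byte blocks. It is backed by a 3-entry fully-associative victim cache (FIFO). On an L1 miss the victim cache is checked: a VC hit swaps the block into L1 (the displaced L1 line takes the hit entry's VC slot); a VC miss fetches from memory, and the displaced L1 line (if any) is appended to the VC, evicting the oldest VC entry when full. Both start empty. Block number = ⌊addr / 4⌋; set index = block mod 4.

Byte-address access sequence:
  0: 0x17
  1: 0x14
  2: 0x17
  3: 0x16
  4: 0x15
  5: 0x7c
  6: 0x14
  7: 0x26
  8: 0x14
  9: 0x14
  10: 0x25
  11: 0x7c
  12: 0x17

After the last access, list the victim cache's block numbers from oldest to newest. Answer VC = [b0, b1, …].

#0 0x17→b5/s1 MISS; vc=[]
#1 0x14→b5/s1 L1-HIT; vc=[]
#2 0x17→b5/s1 L1-HIT; vc=[]
#3 0x16→b5/s1 L1-HIT; vc=[]
#4 0x15→b5/s1 L1-HIT; vc=[]
#5 0x7c→b31/s3 MISS; vc=[]
#6 0x14→b5/s1 L1-HIT; vc=[]
#7 0x26→b9/s1 MISS; vc=[5]
#8 0x14→b5/s1 VC-HIT; vc=[9]
#9 0x14→b5/s1 L1-HIT; vc=[9]
#10 0x25→b9/s1 VC-HIT; vc=[5]
#11 0x7c→b31/s3 L1-HIT; vc=[5]
#12 0x17→b5/s1 VC-HIT; vc=[9]

VC = [9]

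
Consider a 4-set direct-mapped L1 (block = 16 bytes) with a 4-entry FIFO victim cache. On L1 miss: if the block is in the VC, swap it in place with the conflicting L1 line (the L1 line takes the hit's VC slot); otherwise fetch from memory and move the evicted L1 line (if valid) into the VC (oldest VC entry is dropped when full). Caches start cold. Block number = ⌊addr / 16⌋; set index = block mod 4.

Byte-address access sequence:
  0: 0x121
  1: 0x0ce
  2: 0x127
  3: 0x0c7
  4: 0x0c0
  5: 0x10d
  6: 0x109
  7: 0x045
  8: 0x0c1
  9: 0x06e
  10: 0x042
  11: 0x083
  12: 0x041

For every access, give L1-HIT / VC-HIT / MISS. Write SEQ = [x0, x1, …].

SEQ = [MISS, MISS, L1-HIT, L1-HIT, L1-HIT, MISS, L1-HIT, MISS, VC-HIT, MISS, VC-HIT, MISS, VC-HIT]

#0 0x121→b18/s2 MISS; vc=[]
#1 0xce→b12/s0 MISS; vc=[]
#2 0x127→b18/s2 L1-HIT; vc=[]
#3 0xc7→b12/s0 L1-HIT; vc=[]
#4 0xc0→b12/s0 L1-HIT; vc=[]
#5 0x10d→b16/s0 MISS; vc=[12]
#6 0x109→b16/s0 L1-HIT; vc=[12]
#7 0x45→b4/s0 MISS; vc=[12,16]
#8 0xc1→b12/s0 VC-HIT; vc=[4,16]
#9 0x6e→b6/s2 MISS; vc=[4,16,18]
#10 0x42→b4/s0 VC-HIT; vc=[12,16,18]
#11 0x83→b8/s0 MISS; vc=[12,16,18,4]
#12 0x41→b4/s0 VC-HIT; vc=[12,16,18,8]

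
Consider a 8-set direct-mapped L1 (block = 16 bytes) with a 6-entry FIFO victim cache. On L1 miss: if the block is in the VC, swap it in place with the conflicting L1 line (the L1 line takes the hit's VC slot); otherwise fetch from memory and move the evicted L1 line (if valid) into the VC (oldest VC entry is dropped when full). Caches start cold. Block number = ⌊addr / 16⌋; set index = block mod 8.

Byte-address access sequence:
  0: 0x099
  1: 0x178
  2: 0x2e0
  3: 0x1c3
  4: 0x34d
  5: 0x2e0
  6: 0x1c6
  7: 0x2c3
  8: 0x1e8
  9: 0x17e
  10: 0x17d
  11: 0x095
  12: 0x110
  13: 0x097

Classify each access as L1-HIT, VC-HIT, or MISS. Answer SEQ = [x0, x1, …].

0: 0x99 (blk 9, set 1) → MISS  vc=[]
1: 0x178 (blk 23, set 7) → MISS  vc=[]
2: 0x2e0 (blk 46, set 6) → MISS  vc=[]
3: 0x1c3 (blk 28, set 4) → MISS  vc=[]
4: 0x34d (blk 52, set 4) → MISS  vc=[28]
5: 0x2e0 (blk 46, set 6) → L1-HIT  vc=[28]
6: 0x1c6 (blk 28, set 4) → VC-HIT  vc=[52]
7: 0x2c3 (blk 44, set 4) → MISS  vc=[52, 28]
8: 0x1e8 (blk 30, set 6) → MISS  vc=[52, 28, 46]
9: 0x17e (blk 23, set 7) → L1-HIT  vc=[52, 28, 46]
10: 0x17d (blk 23, set 7) → L1-HIT  vc=[52, 28, 46]
11: 0x95 (blk 9, set 1) → L1-HIT  vc=[52, 28, 46]
12: 0x110 (blk 17, set 1) → MISS  vc=[52, 28, 46, 9]
13: 0x97 (blk 9, set 1) → VC-HIT  vc=[52, 28, 46, 17]

SEQ = [MISS, MISS, MISS, MISS, MISS, L1-HIT, VC-HIT, MISS, MISS, L1-HIT, L1-HIT, L1-HIT, MISS, VC-HIT]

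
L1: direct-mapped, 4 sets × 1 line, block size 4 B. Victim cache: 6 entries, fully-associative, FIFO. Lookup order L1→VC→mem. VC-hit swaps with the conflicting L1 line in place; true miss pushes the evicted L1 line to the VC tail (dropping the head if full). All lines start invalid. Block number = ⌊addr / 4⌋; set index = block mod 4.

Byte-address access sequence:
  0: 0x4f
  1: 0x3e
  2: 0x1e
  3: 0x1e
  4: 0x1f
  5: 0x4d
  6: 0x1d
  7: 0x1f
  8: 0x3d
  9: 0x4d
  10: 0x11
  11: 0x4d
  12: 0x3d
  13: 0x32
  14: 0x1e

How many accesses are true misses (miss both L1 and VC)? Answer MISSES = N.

MISSES = 5

#0 0x4f→b19/s3 MISS; vc=[]
#1 0x3e→b15/s3 MISS; vc=[19]
#2 0x1e→b7/s3 MISS; vc=[19,15]
#3 0x1e→b7/s3 L1-HIT; vc=[19,15]
#4 0x1f→b7/s3 L1-HIT; vc=[19,15]
#5 0x4d→b19/s3 VC-HIT; vc=[7,15]
#6 0x1d→b7/s3 VC-HIT; vc=[19,15]
#7 0x1f→b7/s3 L1-HIT; vc=[19,15]
#8 0x3d→b15/s3 VC-HIT; vc=[19,7]
#9 0x4d→b19/s3 VC-HIT; vc=[15,7]
#10 0x11→b4/s0 MISS; vc=[15,7]
#11 0x4d→b19/s3 L1-HIT; vc=[15,7]
#12 0x3d→b15/s3 VC-HIT; vc=[19,7]
#13 0x32→b12/s0 MISS; vc=[19,7,4]
#14 0x1e→b7/s3 VC-HIT; vc=[19,15,4]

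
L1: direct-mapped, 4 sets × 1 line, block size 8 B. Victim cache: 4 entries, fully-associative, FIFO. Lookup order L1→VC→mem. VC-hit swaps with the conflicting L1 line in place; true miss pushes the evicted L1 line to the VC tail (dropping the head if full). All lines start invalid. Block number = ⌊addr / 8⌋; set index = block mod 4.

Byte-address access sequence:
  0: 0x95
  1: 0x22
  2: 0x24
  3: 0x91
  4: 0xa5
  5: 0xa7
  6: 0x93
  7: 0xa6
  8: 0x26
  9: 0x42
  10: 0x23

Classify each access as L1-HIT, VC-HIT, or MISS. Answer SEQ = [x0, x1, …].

SEQ = [MISS, MISS, L1-HIT, L1-HIT, MISS, L1-HIT, L1-HIT, L1-HIT, VC-HIT, MISS, VC-HIT]

0: 0x95 (blk 18, set 2) → MISS  vc=[]
1: 0x22 (blk 4, set 0) → MISS  vc=[]
2: 0x24 (blk 4, set 0) → L1-HIT  vc=[]
3: 0x91 (blk 18, set 2) → L1-HIT  vc=[]
4: 0xa5 (blk 20, set 0) → MISS  vc=[4]
5: 0xa7 (blk 20, set 0) → L1-HIT  vc=[4]
6: 0x93 (blk 18, set 2) → L1-HIT  vc=[4]
7: 0xa6 (blk 20, set 0) → L1-HIT  vc=[4]
8: 0x26 (blk 4, set 0) → VC-HIT  vc=[20]
9: 0x42 (blk 8, set 0) → MISS  vc=[20, 4]
10: 0x23 (blk 4, set 0) → VC-HIT  vc=[20, 8]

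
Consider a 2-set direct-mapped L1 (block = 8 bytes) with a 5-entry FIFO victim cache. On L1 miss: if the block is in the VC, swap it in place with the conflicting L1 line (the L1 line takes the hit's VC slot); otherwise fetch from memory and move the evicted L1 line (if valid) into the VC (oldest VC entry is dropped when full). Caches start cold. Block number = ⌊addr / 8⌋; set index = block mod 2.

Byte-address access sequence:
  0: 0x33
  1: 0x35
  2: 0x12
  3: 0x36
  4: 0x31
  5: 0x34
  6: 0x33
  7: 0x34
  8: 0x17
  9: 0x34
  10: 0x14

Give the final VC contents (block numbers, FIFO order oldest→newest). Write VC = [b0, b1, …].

VC = [6]

  [0] addr=0x33 blk=6 s=0: MISS | VC []
  [1] addr=0x35 blk=6 s=0: L1-HIT | VC []
  [2] addr=0x12 blk=2 s=0: MISS | VC [6]
  [3] addr=0x36 blk=6 s=0: VC-HIT | VC [2]
  [4] addr=0x31 blk=6 s=0: L1-HIT | VC [2]
  [5] addr=0x34 blk=6 s=0: L1-HIT | VC [2]
  [6] addr=0x33 blk=6 s=0: L1-HIT | VC [2]
  [7] addr=0x34 blk=6 s=0: L1-HIT | VC [2]
  [8] addr=0x17 blk=2 s=0: VC-HIT | VC [6]
  [9] addr=0x34 blk=6 s=0: VC-HIT | VC [2]
  [10] addr=0x14 blk=2 s=0: VC-HIT | VC [6]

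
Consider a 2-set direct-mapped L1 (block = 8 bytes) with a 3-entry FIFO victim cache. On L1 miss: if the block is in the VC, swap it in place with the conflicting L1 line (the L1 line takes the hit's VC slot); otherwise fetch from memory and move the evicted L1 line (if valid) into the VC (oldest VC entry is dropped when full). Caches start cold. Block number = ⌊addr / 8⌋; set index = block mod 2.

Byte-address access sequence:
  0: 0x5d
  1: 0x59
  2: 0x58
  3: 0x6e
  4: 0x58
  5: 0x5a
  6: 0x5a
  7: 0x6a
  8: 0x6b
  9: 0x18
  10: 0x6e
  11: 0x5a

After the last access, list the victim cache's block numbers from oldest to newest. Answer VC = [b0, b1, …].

0: 0x5d (blk 11, set 1) → MISS  vc=[]
1: 0x59 (blk 11, set 1) → L1-HIT  vc=[]
2: 0x58 (blk 11, set 1) → L1-HIT  vc=[]
3: 0x6e (blk 13, set 1) → MISS  vc=[11]
4: 0x58 (blk 11, set 1) → VC-HIT  vc=[13]
5: 0x5a (blk 11, set 1) → L1-HIT  vc=[13]
6: 0x5a (blk 11, set 1) → L1-HIT  vc=[13]
7: 0x6a (blk 13, set 1) → VC-HIT  vc=[11]
8: 0x6b (blk 13, set 1) → L1-HIT  vc=[11]
9: 0x18 (blk 3, set 1) → MISS  vc=[11, 13]
10: 0x6e (blk 13, set 1) → VC-HIT  vc=[11, 3]
11: 0x5a (blk 11, set 1) → VC-HIT  vc=[13, 3]

VC = [13, 3]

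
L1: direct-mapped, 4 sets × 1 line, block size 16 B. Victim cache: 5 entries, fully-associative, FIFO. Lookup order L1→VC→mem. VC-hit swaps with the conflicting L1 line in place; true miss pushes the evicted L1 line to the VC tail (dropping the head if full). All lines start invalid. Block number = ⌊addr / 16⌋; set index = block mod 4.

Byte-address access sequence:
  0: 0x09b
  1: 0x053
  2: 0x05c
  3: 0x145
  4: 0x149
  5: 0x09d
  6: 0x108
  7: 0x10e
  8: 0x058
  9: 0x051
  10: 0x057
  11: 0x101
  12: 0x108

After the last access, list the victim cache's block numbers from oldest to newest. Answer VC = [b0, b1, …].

0: 0x9b (blk 9, set 1) → MISS  vc=[]
1: 0x53 (blk 5, set 1) → MISS  vc=[9]
2: 0x5c (blk 5, set 1) → L1-HIT  vc=[9]
3: 0x145 (blk 20, set 0) → MISS  vc=[9]
4: 0x149 (blk 20, set 0) → L1-HIT  vc=[9]
5: 0x9d (blk 9, set 1) → VC-HIT  vc=[5]
6: 0x108 (blk 16, set 0) → MISS  vc=[5, 20]
7: 0x10e (blk 16, set 0) → L1-HIT  vc=[5, 20]
8: 0x58 (blk 5, set 1) → VC-HIT  vc=[9, 20]
9: 0x51 (blk 5, set 1) → L1-HIT  vc=[9, 20]
10: 0x57 (blk 5, set 1) → L1-HIT  vc=[9, 20]
11: 0x101 (blk 16, set 0) → L1-HIT  vc=[9, 20]
12: 0x108 (blk 16, set 0) → L1-HIT  vc=[9, 20]

VC = [9, 20]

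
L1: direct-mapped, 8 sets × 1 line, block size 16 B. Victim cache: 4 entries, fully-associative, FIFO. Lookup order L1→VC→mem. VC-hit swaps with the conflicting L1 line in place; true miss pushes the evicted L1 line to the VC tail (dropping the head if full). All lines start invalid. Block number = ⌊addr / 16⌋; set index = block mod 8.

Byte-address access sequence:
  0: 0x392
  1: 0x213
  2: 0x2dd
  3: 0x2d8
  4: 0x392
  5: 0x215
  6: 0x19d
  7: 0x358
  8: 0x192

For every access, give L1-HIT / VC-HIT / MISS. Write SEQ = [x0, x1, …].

  [0] addr=0x392 blk=57 s=1: MISS | VC []
  [1] addr=0x213 blk=33 s=1: MISS | VC [57]
  [2] addr=0x2dd blk=45 s=5: MISS | VC [57]
  [3] addr=0x2d8 blk=45 s=5: L1-HIT | VC [57]
  [4] addr=0x392 blk=57 s=1: VC-HIT | VC [33]
  [5] addr=0x215 blk=33 s=1: VC-HIT | VC [57]
  [6] addr=0x19d blk=25 s=1: MISS | VC [57, 33]
  [7] addr=0x358 blk=53 s=5: MISS | VC [57, 33, 45]
  [8] addr=0x192 blk=25 s=1: L1-HIT | VC [57, 33, 45]

SEQ = [MISS, MISS, MISS, L1-HIT, VC-HIT, VC-HIT, MISS, MISS, L1-HIT]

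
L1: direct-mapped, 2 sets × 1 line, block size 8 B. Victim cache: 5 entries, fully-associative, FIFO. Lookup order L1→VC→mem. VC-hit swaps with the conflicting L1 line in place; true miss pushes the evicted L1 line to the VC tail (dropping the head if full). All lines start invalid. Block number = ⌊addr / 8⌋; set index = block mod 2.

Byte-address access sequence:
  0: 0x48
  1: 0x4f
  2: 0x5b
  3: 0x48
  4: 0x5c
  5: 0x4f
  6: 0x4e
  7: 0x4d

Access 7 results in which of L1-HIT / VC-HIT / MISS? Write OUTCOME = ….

OUTCOME = L1-HIT

#0 0x48→b9/s1 MISS; vc=[]
#1 0x4f→b9/s1 L1-HIT; vc=[]
#2 0x5b→b11/s1 MISS; vc=[9]
#3 0x48→b9/s1 VC-HIT; vc=[11]
#4 0x5c→b11/s1 VC-HIT; vc=[9]
#5 0x4f→b9/s1 VC-HIT; vc=[11]
#6 0x4e→b9/s1 L1-HIT; vc=[11]
#7 0x4d→b9/s1 L1-HIT; vc=[11]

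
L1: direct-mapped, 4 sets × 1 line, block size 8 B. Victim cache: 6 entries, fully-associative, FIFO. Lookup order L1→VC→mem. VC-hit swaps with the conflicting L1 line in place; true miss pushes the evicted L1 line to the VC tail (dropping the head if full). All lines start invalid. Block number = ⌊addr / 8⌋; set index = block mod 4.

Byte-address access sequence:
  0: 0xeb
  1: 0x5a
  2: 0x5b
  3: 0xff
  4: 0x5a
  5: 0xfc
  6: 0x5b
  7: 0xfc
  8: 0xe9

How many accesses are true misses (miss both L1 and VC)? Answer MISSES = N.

MISSES = 3

  [0] addr=0xeb blk=29 s=1: MISS | VC []
  [1] addr=0x5a blk=11 s=3: MISS | VC []
  [2] addr=0x5b blk=11 s=3: L1-HIT | VC []
  [3] addr=0xff blk=31 s=3: MISS | VC [11]
  [4] addr=0x5a blk=11 s=3: VC-HIT | VC [31]
  [5] addr=0xfc blk=31 s=3: VC-HIT | VC [11]
  [6] addr=0x5b blk=11 s=3: VC-HIT | VC [31]
  [7] addr=0xfc blk=31 s=3: VC-HIT | VC [11]
  [8] addr=0xe9 blk=29 s=1: L1-HIT | VC [11]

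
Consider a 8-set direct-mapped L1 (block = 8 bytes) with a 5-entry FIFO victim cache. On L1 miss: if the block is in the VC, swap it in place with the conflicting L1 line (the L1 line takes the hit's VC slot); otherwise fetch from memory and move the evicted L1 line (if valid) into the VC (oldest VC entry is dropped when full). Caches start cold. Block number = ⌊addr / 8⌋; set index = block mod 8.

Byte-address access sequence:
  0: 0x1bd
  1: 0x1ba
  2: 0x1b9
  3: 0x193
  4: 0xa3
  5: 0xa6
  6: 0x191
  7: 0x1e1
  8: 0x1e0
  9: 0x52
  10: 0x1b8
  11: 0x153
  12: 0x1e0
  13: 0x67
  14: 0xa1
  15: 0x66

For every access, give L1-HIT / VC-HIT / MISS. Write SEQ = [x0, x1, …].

SEQ = [MISS, L1-HIT, L1-HIT, MISS, MISS, L1-HIT, L1-HIT, MISS, L1-HIT, MISS, L1-HIT, MISS, L1-HIT, MISS, VC-HIT, VC-HIT]

#0 0x1bd→b55/s7 MISS; vc=[]
#1 0x1ba→b55/s7 L1-HIT; vc=[]
#2 0x1b9→b55/s7 L1-HIT; vc=[]
#3 0x193→b50/s2 MISS; vc=[]
#4 0xa3→b20/s4 MISS; vc=[]
#5 0xa6→b20/s4 L1-HIT; vc=[]
#6 0x191→b50/s2 L1-HIT; vc=[]
#7 0x1e1→b60/s4 MISS; vc=[20]
#8 0x1e0→b60/s4 L1-HIT; vc=[20]
#9 0x52→b10/s2 MISS; vc=[20,50]
#10 0x1b8→b55/s7 L1-HIT; vc=[20,50]
#11 0x153→b42/s2 MISS; vc=[20,50,10]
#12 0x1e0→b60/s4 L1-HIT; vc=[20,50,10]
#13 0x67→b12/s4 MISS; vc=[20,50,10,60]
#14 0xa1→b20/s4 VC-HIT; vc=[12,50,10,60]
#15 0x66→b12/s4 VC-HIT; vc=[20,50,10,60]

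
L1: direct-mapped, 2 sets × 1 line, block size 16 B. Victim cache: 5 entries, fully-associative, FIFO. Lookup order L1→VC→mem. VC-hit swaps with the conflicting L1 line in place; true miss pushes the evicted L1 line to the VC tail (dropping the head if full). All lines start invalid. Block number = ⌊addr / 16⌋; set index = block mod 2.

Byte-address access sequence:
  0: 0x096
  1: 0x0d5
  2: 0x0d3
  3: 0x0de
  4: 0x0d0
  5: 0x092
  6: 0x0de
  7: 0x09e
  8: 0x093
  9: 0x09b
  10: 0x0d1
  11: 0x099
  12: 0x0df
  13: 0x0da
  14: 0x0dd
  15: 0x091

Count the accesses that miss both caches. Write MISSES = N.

#0 0x96→b9/s1 MISS; vc=[]
#1 0xd5→b13/s1 MISS; vc=[9]
#2 0xd3→b13/s1 L1-HIT; vc=[9]
#3 0xde→b13/s1 L1-HIT; vc=[9]
#4 0xd0→b13/s1 L1-HIT; vc=[9]
#5 0x92→b9/s1 VC-HIT; vc=[13]
#6 0xde→b13/s1 VC-HIT; vc=[9]
#7 0x9e→b9/s1 VC-HIT; vc=[13]
#8 0x93→b9/s1 L1-HIT; vc=[13]
#9 0x9b→b9/s1 L1-HIT; vc=[13]
#10 0xd1→b13/s1 VC-HIT; vc=[9]
#11 0x99→b9/s1 VC-HIT; vc=[13]
#12 0xdf→b13/s1 VC-HIT; vc=[9]
#13 0xda→b13/s1 L1-HIT; vc=[9]
#14 0xdd→b13/s1 L1-HIT; vc=[9]
#15 0x91→b9/s1 VC-HIT; vc=[13]

MISSES = 2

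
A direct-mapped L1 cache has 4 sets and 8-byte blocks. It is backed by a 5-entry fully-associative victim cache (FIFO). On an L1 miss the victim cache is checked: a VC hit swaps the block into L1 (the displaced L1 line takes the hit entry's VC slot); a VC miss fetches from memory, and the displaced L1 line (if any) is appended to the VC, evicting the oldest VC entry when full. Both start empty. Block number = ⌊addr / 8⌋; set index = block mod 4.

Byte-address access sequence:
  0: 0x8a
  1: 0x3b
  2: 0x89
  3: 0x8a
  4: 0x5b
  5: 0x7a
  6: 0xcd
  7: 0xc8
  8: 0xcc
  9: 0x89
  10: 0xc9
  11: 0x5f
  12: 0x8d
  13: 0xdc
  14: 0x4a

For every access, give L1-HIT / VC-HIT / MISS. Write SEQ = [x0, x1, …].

SEQ = [MISS, MISS, L1-HIT, L1-HIT, MISS, MISS, MISS, L1-HIT, L1-HIT, VC-HIT, VC-HIT, VC-HIT, VC-HIT, MISS, MISS]

#0 0x8a→b17/s1 MISS; vc=[]
#1 0x3b→b7/s3 MISS; vc=[]
#2 0x89→b17/s1 L1-HIT; vc=[]
#3 0x8a→b17/s1 L1-HIT; vc=[]
#4 0x5b→b11/s3 MISS; vc=[7]
#5 0x7a→b15/s3 MISS; vc=[7,11]
#6 0xcd→b25/s1 MISS; vc=[7,11,17]
#7 0xc8→b25/s1 L1-HIT; vc=[7,11,17]
#8 0xcc→b25/s1 L1-HIT; vc=[7,11,17]
#9 0x89→b17/s1 VC-HIT; vc=[7,11,25]
#10 0xc9→b25/s1 VC-HIT; vc=[7,11,17]
#11 0x5f→b11/s3 VC-HIT; vc=[7,15,17]
#12 0x8d→b17/s1 VC-HIT; vc=[7,15,25]
#13 0xdc→b27/s3 MISS; vc=[7,15,25,11]
#14 0x4a→b9/s1 MISS; vc=[7,15,25,11,17]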